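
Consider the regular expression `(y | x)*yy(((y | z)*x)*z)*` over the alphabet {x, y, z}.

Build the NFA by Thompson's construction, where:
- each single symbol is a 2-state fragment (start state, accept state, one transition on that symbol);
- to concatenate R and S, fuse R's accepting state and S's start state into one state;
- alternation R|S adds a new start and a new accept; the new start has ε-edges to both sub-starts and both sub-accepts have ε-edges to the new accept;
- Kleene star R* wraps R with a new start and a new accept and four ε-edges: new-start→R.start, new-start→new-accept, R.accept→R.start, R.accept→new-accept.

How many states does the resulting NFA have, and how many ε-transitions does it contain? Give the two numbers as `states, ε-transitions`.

Recursing over subexpressions:
Each of the 8 symbol leaves contributes 2 states and 0 ε-transitions.
  y | x → 6 states, 4 ε-transitions
  (y | x)* → 8 states, 8 ε-transitions
  y | z → 6 states, 4 ε-transitions
  (y | z)* → 8 states, 8 ε-transitions
  (y | z)*x → 9 states, 8 ε-transitions
  ((y | z)*x)* → 11 states, 12 ε-transitions
  ((y | z)*x)*z → 12 states, 12 ε-transitions
  (((y | z)*x)*z)* → 14 states, 16 ε-transitions
  (y | x)*yy(((y | z)*x)*z)* → 23 states, 24 ε-transitions

23, 24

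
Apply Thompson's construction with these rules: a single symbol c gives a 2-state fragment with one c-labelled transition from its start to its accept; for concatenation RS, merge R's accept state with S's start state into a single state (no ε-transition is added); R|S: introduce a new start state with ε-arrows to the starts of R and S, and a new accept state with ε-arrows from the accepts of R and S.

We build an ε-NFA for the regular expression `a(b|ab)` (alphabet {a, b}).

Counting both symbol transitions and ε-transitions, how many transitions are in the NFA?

8

Per subexpression:
Each of the 4 symbol leaves contributes 1 transition (1 symbol, 0 ε).
  ab : 2 transitions (2 symbol, 0 ε)
  b|ab : 7 transitions (3 symbol, 4 ε)
  a(b|ab) : 8 transitions (4 symbol, 4 ε)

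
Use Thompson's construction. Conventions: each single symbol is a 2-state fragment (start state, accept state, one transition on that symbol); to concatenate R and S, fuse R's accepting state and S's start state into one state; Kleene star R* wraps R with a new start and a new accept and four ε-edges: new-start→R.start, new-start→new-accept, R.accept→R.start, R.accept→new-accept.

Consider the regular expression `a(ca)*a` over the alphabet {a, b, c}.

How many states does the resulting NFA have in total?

Recursing over subexpressions:
Each of the 4 symbol leaves contributes a 2-state fragment.
  ca = 3 states
  (ca)* = 5 states
  a(ca)*a = 7 states

7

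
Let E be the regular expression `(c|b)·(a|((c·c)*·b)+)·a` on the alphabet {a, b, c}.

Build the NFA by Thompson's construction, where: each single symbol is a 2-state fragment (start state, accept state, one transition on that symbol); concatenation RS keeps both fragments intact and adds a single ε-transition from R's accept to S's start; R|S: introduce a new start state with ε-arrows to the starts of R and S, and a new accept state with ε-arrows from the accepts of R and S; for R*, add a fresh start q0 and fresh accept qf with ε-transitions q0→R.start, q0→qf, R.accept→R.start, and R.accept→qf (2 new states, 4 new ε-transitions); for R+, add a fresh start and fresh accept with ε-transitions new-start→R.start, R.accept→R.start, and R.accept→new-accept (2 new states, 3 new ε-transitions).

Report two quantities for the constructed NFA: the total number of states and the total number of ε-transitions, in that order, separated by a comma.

22, 19

Bottom-up over the parse tree:
Each of the 7 symbol leaves contributes 2 states and 0 ε-transitions.
  c|b — 6 states, 4 ε-transitions
  c·c — 4 states, 1 ε-transition
  (c·c)* — 6 states, 5 ε-transitions
  (c·c)*·b — 8 states, 6 ε-transitions
  ((c·c)*·b)+ — 10 states, 9 ε-transitions
  a|((c·c)*·b)+ — 14 states, 13 ε-transitions
  (c|b)·(a|((c·c)*·b)+)·a — 22 states, 19 ε-transitions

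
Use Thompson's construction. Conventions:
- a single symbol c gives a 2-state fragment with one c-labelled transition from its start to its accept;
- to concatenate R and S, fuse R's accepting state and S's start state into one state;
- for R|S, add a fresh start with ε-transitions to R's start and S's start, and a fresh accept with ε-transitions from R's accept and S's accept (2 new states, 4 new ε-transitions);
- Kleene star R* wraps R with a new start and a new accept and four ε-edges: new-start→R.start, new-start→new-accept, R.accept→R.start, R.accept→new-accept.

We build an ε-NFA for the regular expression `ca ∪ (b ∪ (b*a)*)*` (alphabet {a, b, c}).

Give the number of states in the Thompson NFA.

Recursing over subexpressions:
Each of the 5 symbol leaves contributes a 2-state fragment.
  ca — 3 states
  b* — 4 states
  b*a — 5 states
  (b*a)* — 7 states
  b ∪ (b*a)* — 11 states
  (b ∪ (b*a)*)* — 13 states
  ca ∪ (b ∪ (b*a)*)* — 18 states

18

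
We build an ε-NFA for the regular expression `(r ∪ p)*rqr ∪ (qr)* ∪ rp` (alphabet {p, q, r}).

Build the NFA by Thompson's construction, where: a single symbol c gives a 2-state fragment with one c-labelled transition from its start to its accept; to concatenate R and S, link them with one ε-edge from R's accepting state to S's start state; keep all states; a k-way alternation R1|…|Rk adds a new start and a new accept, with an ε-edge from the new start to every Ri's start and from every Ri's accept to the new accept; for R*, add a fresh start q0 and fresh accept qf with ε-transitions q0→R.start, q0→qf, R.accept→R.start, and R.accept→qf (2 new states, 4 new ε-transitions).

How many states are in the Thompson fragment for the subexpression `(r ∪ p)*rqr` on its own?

14

Fragment for `(r ∪ p)*rqr`:
Each of the 5 symbol leaves contributes a 2-state fragment.
  r ∪ p → 6 states
  (r ∪ p)* → 8 states
  (r ∪ p)*rqr → 14 states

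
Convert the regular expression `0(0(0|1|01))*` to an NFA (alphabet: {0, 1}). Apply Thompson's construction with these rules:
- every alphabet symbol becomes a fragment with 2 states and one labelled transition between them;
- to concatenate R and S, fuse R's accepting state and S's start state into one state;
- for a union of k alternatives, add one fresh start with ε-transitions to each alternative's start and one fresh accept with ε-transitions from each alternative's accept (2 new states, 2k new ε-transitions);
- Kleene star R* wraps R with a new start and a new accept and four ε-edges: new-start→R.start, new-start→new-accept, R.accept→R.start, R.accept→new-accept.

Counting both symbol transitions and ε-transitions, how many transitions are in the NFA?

16

Recursing over subexpressions:
Each of the 6 symbol leaves contributes 1 transition (1 symbol, 0 ε).
  01 → 2 transitions (2 symbol, 0 ε)
  0|1|01 → 10 transitions (4 symbol, 6 ε)
  0(0|1|01) → 11 transitions (5 symbol, 6 ε)
  (0(0|1|01))* → 15 transitions (5 symbol, 10 ε)
  0(0(0|1|01))* → 16 transitions (6 symbol, 10 ε)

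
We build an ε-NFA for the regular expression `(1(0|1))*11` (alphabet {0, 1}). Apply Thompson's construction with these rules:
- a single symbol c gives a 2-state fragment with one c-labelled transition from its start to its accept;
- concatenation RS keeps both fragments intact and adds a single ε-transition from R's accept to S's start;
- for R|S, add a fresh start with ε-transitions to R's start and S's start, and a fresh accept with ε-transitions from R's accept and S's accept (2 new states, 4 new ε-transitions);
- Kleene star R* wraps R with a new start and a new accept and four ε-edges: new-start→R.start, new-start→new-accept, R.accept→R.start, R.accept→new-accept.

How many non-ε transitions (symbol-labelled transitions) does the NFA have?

Building bottom-up:
Each of the 5 symbol leaves contributes exactly 1 symbol transition.
  0|1 = 2 symbol transitions
  1(0|1) = 3 symbol transitions
  (1(0|1))* = 3 symbol transitions
  (1(0|1))*11 = 5 symbol transitions

5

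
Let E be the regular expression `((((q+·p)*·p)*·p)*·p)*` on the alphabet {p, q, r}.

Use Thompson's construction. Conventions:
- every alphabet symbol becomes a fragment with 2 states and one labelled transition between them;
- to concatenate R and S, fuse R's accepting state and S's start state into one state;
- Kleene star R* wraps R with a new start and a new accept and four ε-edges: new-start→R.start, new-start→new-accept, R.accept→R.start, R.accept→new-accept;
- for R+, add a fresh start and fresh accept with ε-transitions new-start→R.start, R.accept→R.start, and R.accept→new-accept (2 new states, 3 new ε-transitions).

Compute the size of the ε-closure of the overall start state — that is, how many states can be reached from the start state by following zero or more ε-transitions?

Let C(F) = |ε-closure(F.start)| within fragment F, and note whether F accepts ε. Symbol fragments have C = 1 and do not accept ε. Then:
  q+ — new start ε-reaches only the body's start; the new accept needs a symbol first: C = 1 + 1 = 2
  q+·p — same as the first factor's closure: C = 2
  (q+·p)* — new start has ε-edges to the inner start and to the new accept, so C = 2 + 2 = 4
  (q+·p)*·p — the left operand accepts ε, so the closure extends into the next operand (the shared merged state is already counted); C = 4 + (1−1) = 4
  ((q+·p)*·p)* — C = 1 (new start) + 4 (body) + 1 (new accept) = 6
  ((q+·p)*·p)*·p — the left operand accepts ε, so the closure extends into the next operand (the shared merged state is already counted); C = 6 + (1−1) = 6
  (((q+·p)*·p)*·p)* — the star's fresh start ε-reaches both the body's start and the fresh accept: C = 2 + 6 = 8
  (((q+·p)*·p)*·p)*·p — C = 8 + (1−1) = 8 (closure spills across the concat boundary because the left factor accepts ε)
  ((((q+·p)*·p)*·p)*·p)* — the star's fresh start ε-reaches both the body's start and the fresh accept: C = 2 + 8 = 10

10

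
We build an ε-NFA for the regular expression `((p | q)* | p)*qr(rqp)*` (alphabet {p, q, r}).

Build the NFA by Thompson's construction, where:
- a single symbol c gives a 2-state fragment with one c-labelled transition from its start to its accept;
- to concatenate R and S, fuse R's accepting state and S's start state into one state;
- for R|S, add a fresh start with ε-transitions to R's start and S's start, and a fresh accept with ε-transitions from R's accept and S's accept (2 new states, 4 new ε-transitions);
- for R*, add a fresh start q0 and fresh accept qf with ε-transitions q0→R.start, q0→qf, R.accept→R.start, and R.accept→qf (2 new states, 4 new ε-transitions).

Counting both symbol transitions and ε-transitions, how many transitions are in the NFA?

Per subexpression:
Each of the 8 symbol leaves contributes 1 transition (1 symbol, 0 ε).
  p | q = 6 transitions (2 symbol, 4 ε)
  (p | q)* = 10 transitions (2 symbol, 8 ε)
  (p | q)* | p = 15 transitions (3 symbol, 12 ε)
  ((p | q)* | p)* = 19 transitions (3 symbol, 16 ε)
  rqp = 3 transitions (3 symbol, 0 ε)
  (rqp)* = 7 transitions (3 symbol, 4 ε)
  ((p | q)* | p)*qr(rqp)* = 28 transitions (8 symbol, 20 ε)

28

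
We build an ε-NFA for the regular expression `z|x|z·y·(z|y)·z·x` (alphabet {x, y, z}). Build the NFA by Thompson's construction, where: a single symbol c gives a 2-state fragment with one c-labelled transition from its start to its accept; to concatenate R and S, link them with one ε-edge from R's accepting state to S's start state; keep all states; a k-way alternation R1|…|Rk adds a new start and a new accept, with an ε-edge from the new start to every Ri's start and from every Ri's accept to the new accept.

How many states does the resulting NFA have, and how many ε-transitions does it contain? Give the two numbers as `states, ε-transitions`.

Building bottom-up:
Each of the 8 symbol leaves contributes 2 states and 0 ε-transitions.
  z|y = 6 states, 4 ε-transitions
  z·y·(z|y)·z·x = 14 states, 8 ε-transitions
  z|x|z·y·(z|y)·z·x = 20 states, 14 ε-transitions

20, 14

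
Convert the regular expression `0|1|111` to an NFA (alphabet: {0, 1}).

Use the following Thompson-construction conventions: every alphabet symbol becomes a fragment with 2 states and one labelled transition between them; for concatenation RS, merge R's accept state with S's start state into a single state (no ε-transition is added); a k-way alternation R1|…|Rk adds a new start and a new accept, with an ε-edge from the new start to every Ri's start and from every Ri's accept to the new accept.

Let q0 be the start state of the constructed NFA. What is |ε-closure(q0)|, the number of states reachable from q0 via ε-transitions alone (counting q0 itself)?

4

Let C(F) = |ε-closure(F.start)| within fragment F, and note whether F accepts ε. Symbol fragments have C = 1 and do not accept ε. Then:
  111 → |closure| equals the left operand's closure size = 1 (its accept is not ε-reachable, so the closure stops there)
  0|1|111 → new start ε-reaches every alternative's start; none of them accept ε, so the new accept is not reached: |closure| = 1 + 1 + 1 + 1 = 4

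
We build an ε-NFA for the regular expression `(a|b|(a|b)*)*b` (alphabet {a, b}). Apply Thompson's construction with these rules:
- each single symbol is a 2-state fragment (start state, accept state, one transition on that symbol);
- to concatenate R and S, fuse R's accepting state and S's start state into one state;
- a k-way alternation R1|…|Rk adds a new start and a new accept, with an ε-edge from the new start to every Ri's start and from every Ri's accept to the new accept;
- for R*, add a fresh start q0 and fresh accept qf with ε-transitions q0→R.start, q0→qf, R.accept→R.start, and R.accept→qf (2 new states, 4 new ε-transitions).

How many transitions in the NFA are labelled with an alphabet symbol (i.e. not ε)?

5

By structural recursion:
Each of the 5 symbol leaves contributes exactly 1 symbol transition.
  a|b : 2 symbol transitions
  (a|b)* : 2 symbol transitions
  a|b|(a|b)* : 4 symbol transitions
  (a|b|(a|b)*)* : 4 symbol transitions
  (a|b|(a|b)*)*b : 5 symbol transitions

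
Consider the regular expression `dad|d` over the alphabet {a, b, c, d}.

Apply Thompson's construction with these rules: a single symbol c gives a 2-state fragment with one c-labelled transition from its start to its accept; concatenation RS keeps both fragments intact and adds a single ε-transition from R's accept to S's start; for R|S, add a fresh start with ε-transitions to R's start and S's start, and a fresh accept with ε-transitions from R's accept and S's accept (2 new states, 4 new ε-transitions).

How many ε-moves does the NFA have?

6

Building bottom-up:
Each of the 4 symbol leaves contributes 0 ε-transitions.
  dad : 2 ε-transitions
  dad|d : 6 ε-transitions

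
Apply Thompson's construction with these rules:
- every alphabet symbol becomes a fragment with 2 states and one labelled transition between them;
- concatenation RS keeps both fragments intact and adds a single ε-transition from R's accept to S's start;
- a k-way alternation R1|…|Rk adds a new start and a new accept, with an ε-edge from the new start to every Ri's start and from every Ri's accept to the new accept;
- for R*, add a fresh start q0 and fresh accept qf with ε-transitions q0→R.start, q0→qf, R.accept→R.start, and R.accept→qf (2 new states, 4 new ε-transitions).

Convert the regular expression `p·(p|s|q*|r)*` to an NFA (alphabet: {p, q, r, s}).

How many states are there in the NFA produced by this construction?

16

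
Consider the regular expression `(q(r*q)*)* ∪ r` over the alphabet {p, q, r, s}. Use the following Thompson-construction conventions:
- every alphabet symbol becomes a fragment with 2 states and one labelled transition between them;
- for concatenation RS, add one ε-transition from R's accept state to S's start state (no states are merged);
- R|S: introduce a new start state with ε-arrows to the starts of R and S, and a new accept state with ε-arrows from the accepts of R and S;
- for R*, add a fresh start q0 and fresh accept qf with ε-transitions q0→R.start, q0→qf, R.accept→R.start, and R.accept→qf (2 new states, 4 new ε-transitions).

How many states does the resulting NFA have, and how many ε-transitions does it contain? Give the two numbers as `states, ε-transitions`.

16, 18

Recursing over subexpressions:
Each of the 4 symbol leaves contributes 2 states and 0 ε-transitions.
  r* → 4 states, 4 ε-transitions
  r*q → 6 states, 5 ε-transitions
  (r*q)* → 8 states, 9 ε-transitions
  q(r*q)* → 10 states, 10 ε-transitions
  (q(r*q)*)* → 12 states, 14 ε-transitions
  (q(r*q)*)* ∪ r → 16 states, 18 ε-transitions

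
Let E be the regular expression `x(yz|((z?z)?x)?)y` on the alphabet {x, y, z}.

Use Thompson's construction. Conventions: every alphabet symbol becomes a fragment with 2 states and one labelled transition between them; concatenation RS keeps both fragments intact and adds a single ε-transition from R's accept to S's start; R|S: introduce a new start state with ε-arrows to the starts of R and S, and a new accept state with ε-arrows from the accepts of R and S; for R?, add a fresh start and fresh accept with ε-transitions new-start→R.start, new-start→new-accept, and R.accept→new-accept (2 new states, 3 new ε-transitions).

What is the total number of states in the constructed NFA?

Recursing over subexpressions:
Each of the 7 symbol leaves contributes a 2-state fragment.
  yz — 4 states
  z? — 4 states
  z?z — 6 states
  (z?z)? — 8 states
  (z?z)?x — 10 states
  ((z?z)?x)? — 12 states
  yz|((z?z)?x)? — 18 states
  x(yz|((z?z)?x)?)y — 22 states

22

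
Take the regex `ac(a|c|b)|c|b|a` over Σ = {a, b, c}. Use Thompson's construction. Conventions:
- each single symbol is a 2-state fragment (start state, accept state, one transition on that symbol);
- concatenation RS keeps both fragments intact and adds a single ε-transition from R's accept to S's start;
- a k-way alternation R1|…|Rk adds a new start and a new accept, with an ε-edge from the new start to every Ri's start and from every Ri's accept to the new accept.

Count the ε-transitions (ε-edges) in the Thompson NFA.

16

Building bottom-up:
Each of the 8 symbol leaves contributes 0 ε-transitions.
  a|c|b — 6 ε-transitions
  ac(a|c|b) — 8 ε-transitions
  ac(a|c|b)|c|b|a — 16 ε-transitions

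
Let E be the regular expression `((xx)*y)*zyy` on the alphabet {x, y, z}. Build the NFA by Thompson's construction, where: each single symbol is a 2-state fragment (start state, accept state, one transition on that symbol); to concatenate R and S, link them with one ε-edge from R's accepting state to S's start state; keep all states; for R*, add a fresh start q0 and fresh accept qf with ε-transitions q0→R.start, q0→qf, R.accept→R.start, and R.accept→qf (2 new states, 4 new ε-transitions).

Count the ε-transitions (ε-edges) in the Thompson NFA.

By structural recursion:
Each of the 6 symbol leaves contributes 0 ε-transitions.
  xx = 1 ε-transition
  (xx)* = 5 ε-transitions
  (xx)*y = 6 ε-transitions
  ((xx)*y)* = 10 ε-transitions
  ((xx)*y)*zyy = 13 ε-transitions

13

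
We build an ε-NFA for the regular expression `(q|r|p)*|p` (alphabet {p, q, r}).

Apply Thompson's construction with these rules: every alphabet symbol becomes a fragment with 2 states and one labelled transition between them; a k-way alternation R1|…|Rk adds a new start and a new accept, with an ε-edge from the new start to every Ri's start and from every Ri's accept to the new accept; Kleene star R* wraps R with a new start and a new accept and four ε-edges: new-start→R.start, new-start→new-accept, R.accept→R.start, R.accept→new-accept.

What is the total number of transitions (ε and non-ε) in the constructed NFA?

18

Bottom-up over the parse tree:
Each of the 4 symbol leaves contributes 1 transition (1 symbol, 0 ε).
  q|r|p = 9 transitions (3 symbol, 6 ε)
  (q|r|p)* = 13 transitions (3 symbol, 10 ε)
  (q|r|p)*|p = 18 transitions (4 symbol, 14 ε)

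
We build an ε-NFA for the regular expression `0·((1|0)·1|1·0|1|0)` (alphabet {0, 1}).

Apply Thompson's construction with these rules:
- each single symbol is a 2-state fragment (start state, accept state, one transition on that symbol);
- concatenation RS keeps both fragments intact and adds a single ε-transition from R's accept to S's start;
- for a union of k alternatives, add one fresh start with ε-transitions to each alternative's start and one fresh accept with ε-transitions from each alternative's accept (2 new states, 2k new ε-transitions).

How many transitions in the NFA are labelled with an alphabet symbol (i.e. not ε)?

Building bottom-up:
Each of the 8 symbol leaves contributes exactly 1 symbol transition.
  1|0 — 2 symbol transitions
  (1|0)·1 — 3 symbol transitions
  1·0 — 2 symbol transitions
  (1|0)·1|1·0|1|0 — 7 symbol transitions
  0·((1|0)·1|1·0|1|0) — 8 symbol transitions

8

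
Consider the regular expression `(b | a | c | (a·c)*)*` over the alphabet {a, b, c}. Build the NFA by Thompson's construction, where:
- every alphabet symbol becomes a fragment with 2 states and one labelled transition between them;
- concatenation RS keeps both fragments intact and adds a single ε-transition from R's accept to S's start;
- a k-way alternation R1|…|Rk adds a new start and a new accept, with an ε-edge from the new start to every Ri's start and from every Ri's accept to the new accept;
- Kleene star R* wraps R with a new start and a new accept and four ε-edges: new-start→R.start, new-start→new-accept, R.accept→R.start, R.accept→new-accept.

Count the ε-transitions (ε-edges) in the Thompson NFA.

By structural recursion:
Each of the 5 symbol leaves contributes 0 ε-transitions.
  a·c = 1 ε-transition
  (a·c)* = 5 ε-transitions
  b | a | c | (a·c)* = 13 ε-transitions
  (b | a | c | (a·c)*)* = 17 ε-transitions

17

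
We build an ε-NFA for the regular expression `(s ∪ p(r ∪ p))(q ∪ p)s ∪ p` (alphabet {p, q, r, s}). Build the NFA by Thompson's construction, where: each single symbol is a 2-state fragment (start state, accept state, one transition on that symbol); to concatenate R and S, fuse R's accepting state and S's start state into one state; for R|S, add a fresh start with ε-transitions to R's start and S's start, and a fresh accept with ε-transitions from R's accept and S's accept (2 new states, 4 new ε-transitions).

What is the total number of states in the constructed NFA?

By structural recursion:
Each of the 8 symbol leaves contributes a 2-state fragment.
  r ∪ p — 6 states
  p(r ∪ p) — 7 states
  s ∪ p(r ∪ p) — 11 states
  q ∪ p — 6 states
  (s ∪ p(r ∪ p))(q ∪ p)s — 17 states
  (s ∪ p(r ∪ p))(q ∪ p)s ∪ p — 21 states

21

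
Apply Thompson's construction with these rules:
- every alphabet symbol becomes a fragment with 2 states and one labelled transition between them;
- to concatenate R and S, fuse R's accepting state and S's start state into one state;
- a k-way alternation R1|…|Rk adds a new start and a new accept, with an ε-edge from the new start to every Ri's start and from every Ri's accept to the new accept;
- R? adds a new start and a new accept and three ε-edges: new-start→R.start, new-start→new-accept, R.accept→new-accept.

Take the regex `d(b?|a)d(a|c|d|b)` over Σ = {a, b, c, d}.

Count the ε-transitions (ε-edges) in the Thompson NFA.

15

Per subexpression:
Each of the 8 symbol leaves contributes 0 ε-transitions.
  b? — 3 ε-transitions
  b?|a — 7 ε-transitions
  a|c|d|b — 8 ε-transitions
  d(b?|a)d(a|c|d|b) — 15 ε-transitions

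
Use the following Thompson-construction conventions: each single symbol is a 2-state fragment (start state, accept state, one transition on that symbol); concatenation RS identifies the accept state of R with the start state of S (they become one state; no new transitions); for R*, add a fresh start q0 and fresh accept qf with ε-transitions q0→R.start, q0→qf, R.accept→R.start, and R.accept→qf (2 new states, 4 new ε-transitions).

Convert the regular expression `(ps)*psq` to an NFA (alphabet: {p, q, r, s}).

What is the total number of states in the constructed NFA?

8

Recursing over subexpressions:
Each of the 5 symbol leaves contributes a 2-state fragment.
  ps : 3 states
  (ps)* : 5 states
  (ps)*psq : 8 states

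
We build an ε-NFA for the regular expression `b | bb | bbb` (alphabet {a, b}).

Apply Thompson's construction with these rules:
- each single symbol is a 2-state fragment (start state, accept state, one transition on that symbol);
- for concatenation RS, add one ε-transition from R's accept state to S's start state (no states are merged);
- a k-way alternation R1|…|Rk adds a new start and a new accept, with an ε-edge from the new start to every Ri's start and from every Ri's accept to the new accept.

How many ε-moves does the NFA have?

Building bottom-up:
Each of the 6 symbol leaves contributes 0 ε-transitions.
  bb = 1 ε-transition
  bbb = 2 ε-transitions
  b | bb | bbb = 9 ε-transitions

9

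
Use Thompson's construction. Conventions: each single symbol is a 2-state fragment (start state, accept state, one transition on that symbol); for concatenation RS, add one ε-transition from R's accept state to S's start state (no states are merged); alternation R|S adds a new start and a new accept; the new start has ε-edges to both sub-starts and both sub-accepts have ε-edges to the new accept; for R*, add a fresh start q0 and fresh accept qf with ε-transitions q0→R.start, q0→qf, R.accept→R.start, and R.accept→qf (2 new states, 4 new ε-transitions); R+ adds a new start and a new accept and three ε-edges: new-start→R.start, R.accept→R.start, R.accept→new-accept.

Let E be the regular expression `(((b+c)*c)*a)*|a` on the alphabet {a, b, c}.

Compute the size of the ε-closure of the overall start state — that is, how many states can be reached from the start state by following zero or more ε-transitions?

13

Compute the ε-closure size of each fragment's start state recursively; a symbol fragment's start has no outgoing ε-edge, so its closure is just itself (size 1).
  b+ → new start ε-reaches only the body's start; the new accept needs a symbol first: C = 1 + 1 = 2
  b+c → C equals the left operand's closure size = 2 (its accept is not ε-reachable, so the closure stops there)
  (b+c)* → C = 1 (new start) + 2 (body) + 1 (new accept) = 4
  (b+c)*c → the left operand accepts ε, so the closure extends into the next operand (via the concat ε-link); C = 4 + 1 = 5
  ((b+c)*c)* → C = 1 (new start) + 5 (body) + 1 (new accept) = 7
  ((b+c)*c)*a → C = 7 + 1 = 8 (closure spills across the concat boundary because the left factor accepts ε)
  (((b+c)*c)*a)* → new start has ε-edges to the inner start and to the new accept, so C = 2 + 8 = 10
  (((b+c)*c)*a)*|a → C = 1 (new start) + (10 + 1) + 1 (new accept, since some branch ε-reaches its own accept) = 13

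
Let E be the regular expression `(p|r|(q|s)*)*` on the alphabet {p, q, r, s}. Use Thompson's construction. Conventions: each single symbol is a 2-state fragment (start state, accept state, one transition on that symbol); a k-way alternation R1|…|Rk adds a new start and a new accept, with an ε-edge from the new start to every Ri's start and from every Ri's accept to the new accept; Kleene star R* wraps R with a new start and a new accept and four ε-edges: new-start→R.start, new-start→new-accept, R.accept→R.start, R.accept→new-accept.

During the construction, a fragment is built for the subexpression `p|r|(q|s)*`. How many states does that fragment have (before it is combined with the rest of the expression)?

14

Fragment for `p|r|(q|s)*`:
Each of the 4 symbol leaves contributes a 2-state fragment.
  q|s — 6 states
  (q|s)* — 8 states
  p|r|(q|s)* — 14 states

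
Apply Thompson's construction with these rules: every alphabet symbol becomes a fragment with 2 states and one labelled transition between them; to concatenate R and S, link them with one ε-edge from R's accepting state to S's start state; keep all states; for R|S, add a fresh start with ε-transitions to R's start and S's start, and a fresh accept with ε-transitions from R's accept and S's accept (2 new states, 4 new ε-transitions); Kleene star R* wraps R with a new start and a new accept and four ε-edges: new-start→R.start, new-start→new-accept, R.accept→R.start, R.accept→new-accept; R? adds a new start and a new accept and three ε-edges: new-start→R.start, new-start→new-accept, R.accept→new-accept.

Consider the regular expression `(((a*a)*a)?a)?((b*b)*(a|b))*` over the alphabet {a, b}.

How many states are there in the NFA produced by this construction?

Per subexpression:
Each of the 8 symbol leaves contributes a 2-state fragment.
  a* : 4 states
  a*a : 6 states
  (a*a)* : 8 states
  (a*a)*a : 10 states
  ((a*a)*a)? : 12 states
  ((a*a)*a)?a : 14 states
  (((a*a)*a)?a)? : 16 states
  b* : 4 states
  b*b : 6 states
  (b*b)* : 8 states
  a|b : 6 states
  (b*b)*(a|b) : 14 states
  ((b*b)*(a|b))* : 16 states
  (((a*a)*a)?a)?((b*b)*(a|b))* : 32 states

32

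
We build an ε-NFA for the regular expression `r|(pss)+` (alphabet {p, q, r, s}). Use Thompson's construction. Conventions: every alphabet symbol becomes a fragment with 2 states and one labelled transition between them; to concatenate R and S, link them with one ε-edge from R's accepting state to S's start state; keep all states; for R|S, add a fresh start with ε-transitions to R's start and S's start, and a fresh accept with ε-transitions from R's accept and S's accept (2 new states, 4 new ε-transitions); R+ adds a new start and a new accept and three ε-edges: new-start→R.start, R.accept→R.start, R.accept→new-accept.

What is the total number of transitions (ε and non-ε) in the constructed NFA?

Building bottom-up:
Each of the 4 symbol leaves contributes 1 transition (1 symbol, 0 ε).
  pss = 5 transitions (3 symbol, 2 ε)
  (pss)+ = 8 transitions (3 symbol, 5 ε)
  r|(pss)+ = 13 transitions (4 symbol, 9 ε)

13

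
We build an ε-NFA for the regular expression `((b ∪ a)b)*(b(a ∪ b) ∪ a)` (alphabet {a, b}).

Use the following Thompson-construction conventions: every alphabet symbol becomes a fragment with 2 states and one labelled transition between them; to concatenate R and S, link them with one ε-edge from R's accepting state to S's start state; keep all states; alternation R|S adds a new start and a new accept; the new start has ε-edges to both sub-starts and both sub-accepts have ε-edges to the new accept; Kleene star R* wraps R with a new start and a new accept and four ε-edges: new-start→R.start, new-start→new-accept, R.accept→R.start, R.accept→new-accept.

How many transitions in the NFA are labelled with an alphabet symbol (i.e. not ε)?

By structural recursion:
Each of the 7 symbol leaves contributes exactly 1 symbol transition.
  b ∪ a = 2 symbol transitions
  (b ∪ a)b = 3 symbol transitions
  ((b ∪ a)b)* = 3 symbol transitions
  a ∪ b = 2 symbol transitions
  b(a ∪ b) = 3 symbol transitions
  b(a ∪ b) ∪ a = 4 symbol transitions
  ((b ∪ a)b)*(b(a ∪ b) ∪ a) = 7 symbol transitions

7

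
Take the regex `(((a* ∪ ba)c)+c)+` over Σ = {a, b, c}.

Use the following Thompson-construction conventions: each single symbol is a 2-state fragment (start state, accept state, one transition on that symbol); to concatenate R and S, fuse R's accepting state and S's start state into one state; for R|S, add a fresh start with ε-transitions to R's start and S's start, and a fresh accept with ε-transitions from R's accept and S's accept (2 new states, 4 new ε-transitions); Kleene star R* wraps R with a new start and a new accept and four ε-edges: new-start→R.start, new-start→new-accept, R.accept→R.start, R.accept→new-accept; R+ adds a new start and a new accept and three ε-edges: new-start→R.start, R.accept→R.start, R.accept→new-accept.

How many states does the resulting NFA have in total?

Building bottom-up:
Each of the 5 symbol leaves contributes a 2-state fragment.
  a* = 4 states
  ba = 3 states
  a* ∪ ba = 9 states
  (a* ∪ ba)c = 10 states
  ((a* ∪ ba)c)+ = 12 states
  ((a* ∪ ba)c)+c = 13 states
  (((a* ∪ ba)c)+c)+ = 15 states

15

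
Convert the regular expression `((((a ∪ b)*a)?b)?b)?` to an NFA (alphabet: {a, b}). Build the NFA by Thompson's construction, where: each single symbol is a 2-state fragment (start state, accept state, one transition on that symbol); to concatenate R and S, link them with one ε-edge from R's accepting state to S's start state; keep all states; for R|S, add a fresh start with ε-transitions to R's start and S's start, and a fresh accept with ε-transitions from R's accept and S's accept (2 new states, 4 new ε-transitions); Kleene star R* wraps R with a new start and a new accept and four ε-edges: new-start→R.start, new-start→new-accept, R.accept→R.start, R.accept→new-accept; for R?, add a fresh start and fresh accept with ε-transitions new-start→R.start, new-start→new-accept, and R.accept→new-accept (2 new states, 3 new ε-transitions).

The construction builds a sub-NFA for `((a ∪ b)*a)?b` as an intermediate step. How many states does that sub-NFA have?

Fragment for `((a ∪ b)*a)?b`:
Each of the 4 symbol leaves contributes a 2-state fragment.
  a ∪ b : 6 states
  (a ∪ b)* : 8 states
  (a ∪ b)*a : 10 states
  ((a ∪ b)*a)? : 12 states
  ((a ∪ b)*a)?b : 14 states

14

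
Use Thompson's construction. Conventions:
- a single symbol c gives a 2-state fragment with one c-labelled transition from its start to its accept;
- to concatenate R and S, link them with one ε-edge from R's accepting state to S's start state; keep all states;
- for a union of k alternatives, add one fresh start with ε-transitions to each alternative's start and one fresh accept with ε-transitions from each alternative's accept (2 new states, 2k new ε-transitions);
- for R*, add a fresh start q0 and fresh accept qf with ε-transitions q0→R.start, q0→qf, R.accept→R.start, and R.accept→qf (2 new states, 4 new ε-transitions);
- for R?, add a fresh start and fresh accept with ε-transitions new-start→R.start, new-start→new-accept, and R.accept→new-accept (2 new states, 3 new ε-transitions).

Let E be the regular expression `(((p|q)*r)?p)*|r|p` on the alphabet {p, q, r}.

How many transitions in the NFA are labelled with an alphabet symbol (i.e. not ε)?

6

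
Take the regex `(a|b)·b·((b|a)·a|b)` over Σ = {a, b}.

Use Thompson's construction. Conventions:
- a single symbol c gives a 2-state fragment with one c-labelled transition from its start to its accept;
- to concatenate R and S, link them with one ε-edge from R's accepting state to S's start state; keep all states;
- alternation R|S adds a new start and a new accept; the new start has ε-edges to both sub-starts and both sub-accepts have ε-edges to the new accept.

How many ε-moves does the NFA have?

15

By structural recursion:
Each of the 7 symbol leaves contributes 0 ε-transitions.
  a|b = 4 ε-transitions
  b|a = 4 ε-transitions
  (b|a)·a = 5 ε-transitions
  (b|a)·a|b = 9 ε-transitions
  (a|b)·b·((b|a)·a|b) = 15 ε-transitions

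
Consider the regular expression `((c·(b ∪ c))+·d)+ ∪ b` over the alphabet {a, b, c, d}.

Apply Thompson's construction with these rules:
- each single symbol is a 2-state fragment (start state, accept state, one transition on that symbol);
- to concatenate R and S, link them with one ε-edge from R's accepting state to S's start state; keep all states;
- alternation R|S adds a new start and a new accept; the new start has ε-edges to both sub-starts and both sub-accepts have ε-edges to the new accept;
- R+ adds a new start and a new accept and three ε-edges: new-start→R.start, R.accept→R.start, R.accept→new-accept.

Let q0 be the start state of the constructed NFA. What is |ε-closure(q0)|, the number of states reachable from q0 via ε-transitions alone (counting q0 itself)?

Compute the ε-closure size of each fragment's start state recursively; a symbol fragment's start has no outgoing ε-edge, so its closure is just itself (size 1).
  b ∪ c : |closure| = 1 + 1 + 1 = 3 (the new accept is not ε-reachable since no branch accepts ε)
  c·(b ∪ c) : same as the first factor's closure: |closure| = 1
  (c·(b ∪ c))+ : |closure| = 1 + 1 = 2 (the body doesn't accept ε, so the new accept is not reached)
  (c·(b ∪ c))+·d : same as the first factor's closure: |closure| = 2
  ((c·(b ∪ c))+·d)+ : new start ε-reaches only the body's start; the new accept needs a symbol first: |closure| = 1 + 2 = 3
  ((c·(b ∪ c))+·d)+ ∪ b : new start ε-reaches every alternative's start; none of them accept ε, so the new accept is not reached: |closure| = 1 + 3 + 1 = 5

5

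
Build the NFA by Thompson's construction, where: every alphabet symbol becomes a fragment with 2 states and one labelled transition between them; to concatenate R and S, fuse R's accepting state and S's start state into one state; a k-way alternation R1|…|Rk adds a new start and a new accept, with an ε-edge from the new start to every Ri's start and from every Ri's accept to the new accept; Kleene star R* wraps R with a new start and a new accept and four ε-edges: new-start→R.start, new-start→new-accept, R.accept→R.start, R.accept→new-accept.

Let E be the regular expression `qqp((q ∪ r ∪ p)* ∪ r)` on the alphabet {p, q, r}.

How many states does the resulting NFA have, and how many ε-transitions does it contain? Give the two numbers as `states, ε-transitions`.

17, 14

Recursing over subexpressions:
Each of the 7 symbol leaves contributes 2 states and 0 ε-transitions.
  q ∪ r ∪ p = 8 states, 6 ε-transitions
  (q ∪ r ∪ p)* = 10 states, 10 ε-transitions
  (q ∪ r ∪ p)* ∪ r = 14 states, 14 ε-transitions
  qqp((q ∪ r ∪ p)* ∪ r) = 17 states, 14 ε-transitions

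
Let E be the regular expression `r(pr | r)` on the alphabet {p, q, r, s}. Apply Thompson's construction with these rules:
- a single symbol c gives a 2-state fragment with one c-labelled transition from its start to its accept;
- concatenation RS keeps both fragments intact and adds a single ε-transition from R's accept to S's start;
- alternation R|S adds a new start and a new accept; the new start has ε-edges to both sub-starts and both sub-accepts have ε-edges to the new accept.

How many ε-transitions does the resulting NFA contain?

6

Building bottom-up:
Each of the 4 symbol leaves contributes 0 ε-transitions.
  pr : 1 ε-transition
  pr | r : 5 ε-transitions
  r(pr | r) : 6 ε-transitions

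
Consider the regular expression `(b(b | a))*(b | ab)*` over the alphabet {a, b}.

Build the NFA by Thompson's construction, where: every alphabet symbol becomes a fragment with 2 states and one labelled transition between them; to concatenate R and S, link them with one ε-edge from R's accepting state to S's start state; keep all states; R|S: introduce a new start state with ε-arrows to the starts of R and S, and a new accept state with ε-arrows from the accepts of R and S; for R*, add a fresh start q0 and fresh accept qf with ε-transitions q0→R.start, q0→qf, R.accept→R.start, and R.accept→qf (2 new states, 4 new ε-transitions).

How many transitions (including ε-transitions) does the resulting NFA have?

Building bottom-up:
Each of the 6 symbol leaves contributes 1 transition (1 symbol, 0 ε).
  b | a = 6 transitions (2 symbol, 4 ε)
  b(b | a) = 8 transitions (3 symbol, 5 ε)
  (b(b | a))* = 12 transitions (3 symbol, 9 ε)
  ab = 3 transitions (2 symbol, 1 ε)
  b | ab = 8 transitions (3 symbol, 5 ε)
  (b | ab)* = 12 transitions (3 symbol, 9 ε)
  (b(b | a))*(b | ab)* = 25 transitions (6 symbol, 19 ε)

25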